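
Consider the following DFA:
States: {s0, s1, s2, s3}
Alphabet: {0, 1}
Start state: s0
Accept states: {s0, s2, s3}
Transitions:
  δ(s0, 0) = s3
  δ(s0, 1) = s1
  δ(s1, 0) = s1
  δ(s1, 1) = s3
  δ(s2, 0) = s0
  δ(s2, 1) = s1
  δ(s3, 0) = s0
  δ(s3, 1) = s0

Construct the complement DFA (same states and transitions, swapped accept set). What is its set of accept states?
Complement accept states = All states \ Original accept states
= {s0, s1, s2, s3} \ {s0, s2, s3}
{s1}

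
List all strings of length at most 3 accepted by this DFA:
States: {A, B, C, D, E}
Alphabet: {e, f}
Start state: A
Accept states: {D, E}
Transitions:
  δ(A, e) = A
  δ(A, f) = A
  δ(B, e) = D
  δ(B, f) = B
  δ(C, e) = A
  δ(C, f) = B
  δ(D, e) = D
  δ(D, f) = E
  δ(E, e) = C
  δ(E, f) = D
None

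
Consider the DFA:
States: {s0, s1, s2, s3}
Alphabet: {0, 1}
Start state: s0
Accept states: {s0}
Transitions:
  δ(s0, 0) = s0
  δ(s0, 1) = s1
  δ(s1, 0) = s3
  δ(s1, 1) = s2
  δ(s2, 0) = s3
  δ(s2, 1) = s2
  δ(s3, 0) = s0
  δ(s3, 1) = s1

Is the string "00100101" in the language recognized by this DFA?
Processing string "00100101":
  s0 --0--> s0
  s0 --0--> s0
  s0 --1--> s1
  s1 --0--> s3
  s3 --0--> s0
  s0 --1--> s1
  s1 --0--> s3
  s3 --1--> s1
Final state: s1
Accept states: {s0}
No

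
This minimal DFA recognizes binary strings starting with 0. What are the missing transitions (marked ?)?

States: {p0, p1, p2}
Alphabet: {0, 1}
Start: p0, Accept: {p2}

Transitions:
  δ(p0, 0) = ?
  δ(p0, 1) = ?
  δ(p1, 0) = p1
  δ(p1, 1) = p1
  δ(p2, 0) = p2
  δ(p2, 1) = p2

From the language and accept set, identify what each state tracks — p0: no input read; p1: started with 1 (dead); p2: started with 0.
Each missing δ(q, a) is the state matching the new tracked value after reading a.
δ(p0, 0) = p2; δ(p0, 1) = p1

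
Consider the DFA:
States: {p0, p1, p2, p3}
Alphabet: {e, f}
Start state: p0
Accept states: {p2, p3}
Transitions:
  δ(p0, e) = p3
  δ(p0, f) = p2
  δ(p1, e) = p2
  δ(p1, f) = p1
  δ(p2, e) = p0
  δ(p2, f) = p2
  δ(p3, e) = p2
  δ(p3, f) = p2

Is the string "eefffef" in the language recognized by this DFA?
Processing string "eefffef":
  p0 --e--> p3
  p3 --e--> p2
  p2 --f--> p2
  p2 --f--> p2
  p2 --f--> p2
  p2 --e--> p0
  p0 --f--> p2
Final state: p2
Accept states: {p2, p3}
Yes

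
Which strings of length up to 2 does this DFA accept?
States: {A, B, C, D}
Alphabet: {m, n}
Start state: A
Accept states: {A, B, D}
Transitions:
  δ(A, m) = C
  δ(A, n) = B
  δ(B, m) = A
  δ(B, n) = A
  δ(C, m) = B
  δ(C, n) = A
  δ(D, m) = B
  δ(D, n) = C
ε, n, mm, mn, nm, nn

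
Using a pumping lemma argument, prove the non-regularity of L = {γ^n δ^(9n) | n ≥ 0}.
Assume L is regular with pumping length p. Idea: pumping the γ-block breaks the 1:9 ratio.
Choose s = γ^p δ^(9p) (length 10p ≥ p). By the pumping lemma, s = xyz with |xy| ≤ p, |y| > 0, so y = γ^k with k ≥ 1. Then xy²z = γ^(p+k) δ^(9p). For this to be in L we would need 9p = 9(p+k), i.e. 9k = 0, contradicting k ≥ 1. So xy²z ∉ L.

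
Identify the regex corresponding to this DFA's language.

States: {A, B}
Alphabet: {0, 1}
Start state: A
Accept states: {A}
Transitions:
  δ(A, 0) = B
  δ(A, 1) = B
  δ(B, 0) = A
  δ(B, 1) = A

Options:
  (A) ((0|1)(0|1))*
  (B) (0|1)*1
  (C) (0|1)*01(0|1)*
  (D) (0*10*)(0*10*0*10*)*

Check each option against the DFA on short strings; one disagreement eliminates an option:
  (A) ((0|1)(0|1))*: agrees with the DFA on every string of length ≤ 6
  (B) (0|1)*1: on ε the DFA stays in A and accepts (A ∈ Accept), but the regex does not match it → eliminate
  (C) (0|1)*01(0|1)*: on ε the DFA stays in A and accepts (A ∈ Accept), but the regex does not match it → eliminate
  (D) (0*10*)(0*10*0*10*)*: on ε the DFA stays in A and accepts (A ∈ Accept), but the regex does not match it → eliminate
Only (A) is consistent with the DFA.
(A) ((0|1)(0|1))*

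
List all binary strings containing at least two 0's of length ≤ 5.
00, 000, 001, 010, 100, 0000, 0001, 0010, 0011, 0100, 0101, 0110, 1000, 1001, 1010, 1100, 00000, 00001, 00010, 00011, 00100, 00101, 00110, 00111, 01000, 01001, 01010, 01011, 01100, 01101, 01110, 10000, 10001, 10010, 10011, 10100, 10101, 10110, 11000, 11001, 11010, 11100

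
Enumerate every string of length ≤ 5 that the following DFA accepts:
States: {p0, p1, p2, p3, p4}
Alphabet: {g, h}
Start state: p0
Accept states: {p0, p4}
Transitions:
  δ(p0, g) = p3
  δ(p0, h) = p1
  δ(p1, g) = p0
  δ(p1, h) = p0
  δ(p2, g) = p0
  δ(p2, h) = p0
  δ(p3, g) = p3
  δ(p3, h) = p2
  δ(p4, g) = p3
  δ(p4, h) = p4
ε, hg, hh, ghg, ghh, gghg, gghh, hghg, hghh, hhhg, hhhh, ggghg, ggghh, ghghg, ghghh, ghhhg, ghhhh, hgghg, hgghh, hhghg, hhghh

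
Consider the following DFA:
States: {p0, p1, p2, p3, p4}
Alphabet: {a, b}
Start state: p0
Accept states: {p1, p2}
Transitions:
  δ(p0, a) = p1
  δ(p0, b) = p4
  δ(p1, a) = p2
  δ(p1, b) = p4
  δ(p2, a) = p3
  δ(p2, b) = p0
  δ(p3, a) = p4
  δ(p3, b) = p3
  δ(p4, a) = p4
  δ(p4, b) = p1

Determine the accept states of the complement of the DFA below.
Complement accept states = All states \ Original accept states
= {p0, p1, p2, p3, p4} \ {p1, p2}
{p0, p3, p4}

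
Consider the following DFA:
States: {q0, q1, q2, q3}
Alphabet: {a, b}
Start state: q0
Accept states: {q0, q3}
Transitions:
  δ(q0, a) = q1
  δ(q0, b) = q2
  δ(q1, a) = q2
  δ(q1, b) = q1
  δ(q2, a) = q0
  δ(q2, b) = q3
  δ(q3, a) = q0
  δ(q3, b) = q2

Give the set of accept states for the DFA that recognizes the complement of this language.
Complement accept states = All states \ Original accept states
= {q0, q1, q2, q3} \ {q0, q3}
{q1, q2}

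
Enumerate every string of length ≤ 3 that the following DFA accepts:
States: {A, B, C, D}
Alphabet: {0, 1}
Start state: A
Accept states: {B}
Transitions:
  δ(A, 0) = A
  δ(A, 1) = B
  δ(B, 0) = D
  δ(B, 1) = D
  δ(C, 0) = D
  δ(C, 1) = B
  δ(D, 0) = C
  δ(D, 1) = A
1, 01, 001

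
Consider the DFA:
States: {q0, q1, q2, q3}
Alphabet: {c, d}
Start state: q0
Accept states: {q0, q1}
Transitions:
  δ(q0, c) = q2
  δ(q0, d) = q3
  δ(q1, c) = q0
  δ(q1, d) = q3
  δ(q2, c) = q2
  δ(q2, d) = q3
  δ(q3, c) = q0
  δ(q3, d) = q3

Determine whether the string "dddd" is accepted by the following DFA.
Processing string "dddd":
  q0 --d--> q3
  q3 --d--> q3
  q3 --d--> q3
  q3 --d--> q3
Final state: q3
Accept states: {q0, q1}
No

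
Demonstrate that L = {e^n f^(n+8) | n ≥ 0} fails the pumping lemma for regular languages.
Assume L is regular with pumping length p. Idea: pumping the e-block breaks the fixed offset of 8.
Choose s = e^p f^(p+8) ∈ L. By the pumping lemma, s = xyz with |xy| ≤ p, |y| > 0, so y = e^k with k ≥ 1. Then xy²z = e^(p+k) f^(p+8). For this to be in L we would need p+8 = (p+k)+8, i.e. k = 0, contradicting k ≥ 1. So xy²z ∉ L.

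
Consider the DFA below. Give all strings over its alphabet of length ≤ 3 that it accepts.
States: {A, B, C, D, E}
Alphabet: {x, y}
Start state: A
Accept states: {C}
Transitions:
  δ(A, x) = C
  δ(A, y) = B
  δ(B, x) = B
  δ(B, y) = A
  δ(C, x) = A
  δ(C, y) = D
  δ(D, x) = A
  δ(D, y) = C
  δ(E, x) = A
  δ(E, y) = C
x, xxx, xyy, yyx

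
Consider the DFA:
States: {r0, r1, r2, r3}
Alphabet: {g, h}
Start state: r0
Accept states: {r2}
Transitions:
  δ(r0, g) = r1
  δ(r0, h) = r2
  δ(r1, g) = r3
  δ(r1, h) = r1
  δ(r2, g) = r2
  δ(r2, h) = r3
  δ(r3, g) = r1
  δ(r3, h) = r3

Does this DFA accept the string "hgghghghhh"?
Processing string "hgghghghhh":
  r0 --h--> r2
  r2 --g--> r2
  r2 --g--> r2
  r2 --h--> r3
  r3 --g--> r1
  r1 --h--> r1
  r1 --g--> r3
  r3 --h--> r3
  r3 --h--> r3
  r3 --h--> r3
Final state: r3
Accept states: {r2}
No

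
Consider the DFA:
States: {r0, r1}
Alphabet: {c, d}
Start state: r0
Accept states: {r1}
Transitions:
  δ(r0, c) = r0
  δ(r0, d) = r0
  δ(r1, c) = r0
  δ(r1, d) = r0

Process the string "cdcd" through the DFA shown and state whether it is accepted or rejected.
Processing string "cdcd":
  r0 --c--> r0
  r0 --d--> r0
  r0 --c--> r0
  r0 --d--> r0
Final state: r0
Accept states: {r1}
No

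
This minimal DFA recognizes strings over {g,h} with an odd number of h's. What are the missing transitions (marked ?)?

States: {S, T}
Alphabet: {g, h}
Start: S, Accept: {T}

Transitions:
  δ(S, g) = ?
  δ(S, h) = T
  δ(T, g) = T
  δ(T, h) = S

From the language and accept set, identify what each state tracks — S: even number of h's so far; T: odd number of h's so far.
Each missing δ(q, a) is the state matching the new tracked value after reading a.
δ(S, g) = S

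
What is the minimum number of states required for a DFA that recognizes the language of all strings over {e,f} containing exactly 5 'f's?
By Myhill–Nerode, count the distinguishable equivalence classes: 7 classes — having seen 0, 1, …, 5, or >5 copies of 'f'; the count-5 class is the only accepting one and >5 is dead.
7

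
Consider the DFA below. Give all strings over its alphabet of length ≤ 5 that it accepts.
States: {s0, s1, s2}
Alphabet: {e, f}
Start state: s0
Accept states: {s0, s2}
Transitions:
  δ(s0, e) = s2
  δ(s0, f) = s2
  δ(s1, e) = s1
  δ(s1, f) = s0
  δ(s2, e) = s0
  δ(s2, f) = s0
ε, e, f, ee, ef, fe, ff, eee, eef, efe, eff, fee, fef, ffe, fff, eeee, eeef, eefe, eeff, efee, efef, effe, efff, feee, feef, fefe, feff, ffee, ffef, fffe, ffff, eeeee, eeeef, eeefe, eeeff, eefee, eefef, eeffe, eefff, efeee, efeef, efefe, efeff, effee, effef, efffe, effff, feeee, feeef, feefe, feeff, fefee, fefef, feffe, fefff, ffeee, ffeef, ffefe, ffeff, fffee, fffef, ffffe, fffff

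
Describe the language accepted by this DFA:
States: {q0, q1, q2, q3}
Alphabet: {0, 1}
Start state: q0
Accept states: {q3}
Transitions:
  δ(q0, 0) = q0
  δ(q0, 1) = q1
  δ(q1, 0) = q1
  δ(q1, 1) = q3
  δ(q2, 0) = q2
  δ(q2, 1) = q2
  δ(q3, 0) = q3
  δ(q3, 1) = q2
Testing a few strings:
  '1' → reject
  '100' → reject
  '10' → reject
  '110' → accept
State roles: q0=zero 1's; q1=one 1; q2=≥ three 1's (dead); q3=two 1's
All binary strings containing exactly two 1's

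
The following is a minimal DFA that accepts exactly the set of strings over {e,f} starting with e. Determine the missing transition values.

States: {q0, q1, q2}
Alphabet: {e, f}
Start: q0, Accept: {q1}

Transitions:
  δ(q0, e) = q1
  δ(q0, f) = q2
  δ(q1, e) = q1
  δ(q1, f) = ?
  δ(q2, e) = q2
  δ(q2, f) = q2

From the language and accept set, identify what each state tracks — q0: no input read; q1: started with e; q2: started with f (dead).
Each missing δ(q, a) is the state matching the new tracked value after reading a.
δ(q1, f) = q1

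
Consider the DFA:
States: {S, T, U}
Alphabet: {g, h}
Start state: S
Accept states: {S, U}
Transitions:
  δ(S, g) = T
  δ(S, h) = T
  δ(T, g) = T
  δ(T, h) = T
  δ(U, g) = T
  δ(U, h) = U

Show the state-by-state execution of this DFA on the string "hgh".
read 'h': S → T
  read 'g': T → T
  read 'h': T → T
S -> T -> T -> T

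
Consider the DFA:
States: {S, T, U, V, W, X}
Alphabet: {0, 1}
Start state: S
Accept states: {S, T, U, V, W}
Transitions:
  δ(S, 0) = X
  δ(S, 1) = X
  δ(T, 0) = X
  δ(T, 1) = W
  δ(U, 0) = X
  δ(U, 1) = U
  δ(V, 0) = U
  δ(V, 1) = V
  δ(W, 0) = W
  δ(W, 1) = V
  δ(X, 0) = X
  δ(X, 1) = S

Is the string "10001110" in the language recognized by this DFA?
Processing string "10001110":
  S --1--> X
  X --0--> X
  X --0--> X
  X --0--> X
  X --1--> S
  S --1--> X
  X --1--> S
  S --0--> X
Final state: X
Accept states: {S, T, U, V, W}
No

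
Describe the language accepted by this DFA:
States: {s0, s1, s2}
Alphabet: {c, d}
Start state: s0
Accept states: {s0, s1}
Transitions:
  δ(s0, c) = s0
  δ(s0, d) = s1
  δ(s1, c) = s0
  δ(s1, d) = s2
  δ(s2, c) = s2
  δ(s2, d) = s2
Testing a few strings:
  'cc' → accept
  'cdd' → reject
  'ddd' → reject
  'ccdd' → reject
State roles: s0=last symbol not d (ok); s1=last symbol d (ok); s2=saw dd (dead)
All strings over {c,d} with no two consecutive d's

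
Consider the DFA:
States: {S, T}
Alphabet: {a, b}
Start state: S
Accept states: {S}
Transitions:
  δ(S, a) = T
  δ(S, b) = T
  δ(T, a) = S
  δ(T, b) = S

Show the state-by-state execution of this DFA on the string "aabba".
read 'a': S → T
  read 'a': T → S
  read 'b': S → T
  read 'b': T → S
  read 'a': S → T
S -> T -> S -> T -> S -> T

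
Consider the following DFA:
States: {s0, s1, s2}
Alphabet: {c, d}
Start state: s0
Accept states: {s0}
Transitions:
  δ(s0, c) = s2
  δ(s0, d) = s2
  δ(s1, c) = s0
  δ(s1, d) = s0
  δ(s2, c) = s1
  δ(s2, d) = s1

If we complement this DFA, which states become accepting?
Complement accept states = All states \ Original accept states
= {s0, s1, s2} \ {s0}
{s1, s2}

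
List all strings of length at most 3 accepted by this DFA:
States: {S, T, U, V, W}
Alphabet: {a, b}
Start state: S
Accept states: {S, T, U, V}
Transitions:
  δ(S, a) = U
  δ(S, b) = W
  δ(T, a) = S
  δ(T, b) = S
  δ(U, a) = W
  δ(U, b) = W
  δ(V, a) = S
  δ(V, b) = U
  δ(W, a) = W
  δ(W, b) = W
ε, a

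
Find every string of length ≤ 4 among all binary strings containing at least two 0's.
00, 000, 001, 010, 100, 0000, 0001, 0010, 0011, 0100, 0101, 0110, 1000, 1001, 1010, 1100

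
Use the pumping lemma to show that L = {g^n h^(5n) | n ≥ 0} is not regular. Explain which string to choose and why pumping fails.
Assume L is regular with pumping length p. Idea: pumping the g-block breaks the 1:5 ratio.
Choose s = g^p h^(5p) (length 6p ≥ p). By the pumping lemma, s = xyz with |xy| ≤ p, |y| > 0, so y = g^k with k ≥ 1. Then xy²z = g^(p+k) h^(5p). For this to be in L we would need 5p = 5(p+k), i.e. 5k = 0, contradicting k ≥ 1. So xy²z ∉ L.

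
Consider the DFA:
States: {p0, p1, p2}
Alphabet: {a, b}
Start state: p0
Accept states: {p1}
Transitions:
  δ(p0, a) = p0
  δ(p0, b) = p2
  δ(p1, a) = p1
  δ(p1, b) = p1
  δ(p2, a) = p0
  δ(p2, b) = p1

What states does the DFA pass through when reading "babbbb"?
read 'b': p0 → p2
  read 'a': p2 → p0
  read 'b': p0 → p2
  read 'b': p2 → p1
  read 'b': p1 → p1
  read 'b': p1 → p1
p0 -> p2 -> p0 -> p2 -> p1 -> p1 -> p1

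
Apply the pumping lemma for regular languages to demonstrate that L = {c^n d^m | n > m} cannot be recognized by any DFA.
Assume L is regular with pumping length p. Idea: pumping down the c-block drops the c-count to at most the d-count.
Choose s = c^(p+1) d^p ∈ L (|s| = 2p+1 ≥ p). By the pumping lemma, s = xyz with |xy| ≤ p, |y| > 0, so y = c^k with k ≥ 1. Take i = 0: xz = c^(p+1−k) d^p. Since k ≥ 1, p+1−k ≤ p, so the number of c's is no longer strictly greater than the number of d's, hence xz ∉ L.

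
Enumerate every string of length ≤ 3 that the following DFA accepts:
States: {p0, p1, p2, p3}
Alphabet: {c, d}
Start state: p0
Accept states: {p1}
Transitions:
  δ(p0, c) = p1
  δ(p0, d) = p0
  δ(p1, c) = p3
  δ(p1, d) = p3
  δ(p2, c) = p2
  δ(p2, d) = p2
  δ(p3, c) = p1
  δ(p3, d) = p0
c, dc, ccc, cdc, ddc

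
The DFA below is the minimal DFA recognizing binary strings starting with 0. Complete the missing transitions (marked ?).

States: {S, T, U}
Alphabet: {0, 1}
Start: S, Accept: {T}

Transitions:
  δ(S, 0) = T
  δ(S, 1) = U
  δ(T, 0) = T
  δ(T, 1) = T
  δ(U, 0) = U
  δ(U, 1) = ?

From the language and accept set, identify what each state tracks — S: no input read; T: started with 0; U: started with 1 (dead).
Each missing δ(q, a) is the state matching the new tracked value after reading a.
δ(U, 1) = U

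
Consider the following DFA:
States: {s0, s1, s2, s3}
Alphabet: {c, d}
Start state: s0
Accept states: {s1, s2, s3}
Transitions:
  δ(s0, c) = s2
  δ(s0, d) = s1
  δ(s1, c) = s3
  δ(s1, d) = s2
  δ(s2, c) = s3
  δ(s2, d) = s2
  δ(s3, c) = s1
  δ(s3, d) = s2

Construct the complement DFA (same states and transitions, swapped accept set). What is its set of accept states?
Complement accept states = All states \ Original accept states
= {s0, s1, s2, s3} \ {s1, s2, s3}
{s0}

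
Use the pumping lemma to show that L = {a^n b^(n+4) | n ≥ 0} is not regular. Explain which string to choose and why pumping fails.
Assume L is regular with pumping length p. Idea: pumping the a-block breaks the fixed offset of 4.
Choose s = a^p b^(p+4) ∈ L. By the pumping lemma, s = xyz with |xy| ≤ p, |y| > 0, so y = a^k with k ≥ 1. Then xy²z = a^(p+k) b^(p+4). For this to be in L we would need p+4 = (p+k)+4, i.e. k = 0, contradicting k ≥ 1. So xy²z ∉ L.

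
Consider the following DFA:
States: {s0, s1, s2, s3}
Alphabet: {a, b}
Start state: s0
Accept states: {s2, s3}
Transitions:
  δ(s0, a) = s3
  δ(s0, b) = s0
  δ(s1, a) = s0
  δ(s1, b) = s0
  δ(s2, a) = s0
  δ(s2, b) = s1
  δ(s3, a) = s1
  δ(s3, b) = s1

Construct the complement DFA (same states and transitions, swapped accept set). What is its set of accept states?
Complement accept states = All states \ Original accept states
= {s0, s1, s2, s3} \ {s2, s3}
{s0, s1}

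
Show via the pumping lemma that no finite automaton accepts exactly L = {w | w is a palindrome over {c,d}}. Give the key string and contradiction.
Assume L is regular with pumping length p. Idea: pumping the leading c-block breaks the symmetry.
Choose s = c^p d c^p (a palindrome of length 2p+1 ≥ p). By the pumping lemma, s = xyz with |xy| ≤ p, |y| > 0, so y = c^k with k > 0 (xy lies entirely in the first c^p). Then xy²z = c^(p+k) d c^p, which is not a palindrome since p+k ≠ p.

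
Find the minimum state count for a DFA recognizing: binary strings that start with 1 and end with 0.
By Myhill–Nerode, count the distinguishable equivalence classes: four classes — empty / starts-1-ends-1 / starts-1-ends-0 / starts-0 (dead).
4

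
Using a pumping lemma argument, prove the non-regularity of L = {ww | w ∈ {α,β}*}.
Assume L is regular with pumping length p. Idea: pumping the leading α-block breaks the equality of the two halves.
Choose s = α^p β α^p β ∈ L (with w = α^p β). |s| = 2p+2 ≥ p. By the pumping lemma, s = xyz with |xy| ≤ p, |y| > 0, so y = α^k with k ≥ 1, in the first α-block. Then xy²z = α^(p+k) β α^p β, of length 2p+2+k. If k is odd this length is odd, so it cannot be of the form ww. If k is even, each half has length p+1+k/2 ≤ p+k, so the first half lies entirely inside the leading α-block and contains no β, while the second half ends in β; the halves differ. Either way xy²z ∉ L.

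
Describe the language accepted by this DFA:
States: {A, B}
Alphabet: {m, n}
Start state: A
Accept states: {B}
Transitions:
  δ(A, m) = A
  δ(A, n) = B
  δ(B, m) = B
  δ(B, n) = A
Testing a few strings:
  'mn' → accept
  'n' → accept
  'mnm' → accept
  'nm' → accept
State roles: A=even number of n's so far; B=odd number of n's so far
All strings over {m,n} with an odd number of n's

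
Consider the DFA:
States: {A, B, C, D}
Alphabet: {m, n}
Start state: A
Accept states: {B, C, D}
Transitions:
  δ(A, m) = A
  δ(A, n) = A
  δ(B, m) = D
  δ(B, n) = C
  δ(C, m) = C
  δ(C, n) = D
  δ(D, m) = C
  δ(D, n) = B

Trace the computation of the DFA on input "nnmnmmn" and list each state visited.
read 'n': A → A
  read 'n': A → A
  read 'm': A → A
  read 'n': A → A
  read 'm': A → A
  read 'm': A → A
  read 'n': A → A
A -> A -> A -> A -> A -> A -> A -> A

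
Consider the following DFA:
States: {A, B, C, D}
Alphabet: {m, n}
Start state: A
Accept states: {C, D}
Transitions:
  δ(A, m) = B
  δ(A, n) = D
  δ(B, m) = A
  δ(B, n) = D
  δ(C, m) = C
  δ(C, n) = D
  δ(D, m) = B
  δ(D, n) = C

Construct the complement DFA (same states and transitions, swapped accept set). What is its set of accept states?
Complement accept states = All states \ Original accept states
= {A, B, C, D} \ {C, D}
{A, B}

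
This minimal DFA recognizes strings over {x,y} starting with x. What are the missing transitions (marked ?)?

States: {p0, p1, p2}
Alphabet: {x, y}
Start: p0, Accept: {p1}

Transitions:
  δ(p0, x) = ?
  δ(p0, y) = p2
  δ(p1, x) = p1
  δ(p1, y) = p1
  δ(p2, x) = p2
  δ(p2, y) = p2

From the language and accept set, identify what each state tracks — p0: no input read; p1: started with x; p2: started with y (dead).
Each missing δ(q, a) is the state matching the new tracked value after reading a.
δ(p0, x) = p1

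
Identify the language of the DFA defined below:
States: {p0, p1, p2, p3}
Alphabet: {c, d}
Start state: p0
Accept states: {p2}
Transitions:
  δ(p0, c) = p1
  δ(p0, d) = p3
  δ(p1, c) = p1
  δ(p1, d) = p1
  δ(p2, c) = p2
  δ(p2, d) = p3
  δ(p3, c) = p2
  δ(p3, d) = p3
Testing a few strings:
  'dd' → reject
  'cccd' → reject
  'ccdc' → reject
  'dc' → accept
State roles: p0=no input read; p1=started with c (dead); p2=started with d, last symbol c; p3=started with d, last symbol d
All strings over {c,d} that start with d and end with c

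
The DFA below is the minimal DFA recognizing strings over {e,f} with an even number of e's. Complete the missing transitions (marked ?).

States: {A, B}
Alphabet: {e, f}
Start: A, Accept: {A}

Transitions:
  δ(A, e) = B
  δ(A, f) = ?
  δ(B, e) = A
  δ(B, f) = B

From the language and accept set, identify what each state tracks — A: even number of e's so far; B: odd number of e's so far.
Each missing δ(q, a) is the state matching the new tracked value after reading a.
δ(A, f) = A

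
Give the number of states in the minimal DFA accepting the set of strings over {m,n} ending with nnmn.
By Myhill–Nerode, count the distinguishable equivalence classes: 5 classes — one per longest suffix of the input that is a prefix of 'nnmn' (lengths 0 through 4); only the length-4 class is accepting.
5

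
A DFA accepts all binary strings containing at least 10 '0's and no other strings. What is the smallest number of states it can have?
By Myhill–Nerode, count the distinguishable equivalence classes: 11 classes — having seen 0, 1, …, 9, or ≥10 copies of '0'; any two classes i < j (j ≤ 10) are distinguished by the string 0^(10−j), which takes class j to 10 copies (accepted) but leaves class i below 10 (rejected).
11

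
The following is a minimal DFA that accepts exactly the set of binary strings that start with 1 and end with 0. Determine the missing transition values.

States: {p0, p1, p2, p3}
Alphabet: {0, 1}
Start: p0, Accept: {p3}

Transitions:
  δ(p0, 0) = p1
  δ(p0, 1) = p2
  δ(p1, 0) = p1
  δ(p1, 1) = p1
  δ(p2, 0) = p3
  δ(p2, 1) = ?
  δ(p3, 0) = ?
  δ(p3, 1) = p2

From the language and accept set, identify what each state tracks — p0: no input read; p1: started with 0 (dead); p2: started with 1, last symbol 1; p3: started with 1, last symbol 0.
Each missing δ(q, a) is the state matching the new tracked value after reading a.
δ(p2, 1) = p2; δ(p3, 0) = p3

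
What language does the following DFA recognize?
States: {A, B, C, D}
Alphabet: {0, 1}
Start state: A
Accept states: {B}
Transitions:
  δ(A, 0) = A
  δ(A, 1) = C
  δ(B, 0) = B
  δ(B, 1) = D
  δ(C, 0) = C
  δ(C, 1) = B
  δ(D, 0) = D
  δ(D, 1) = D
Testing a few strings:
  '100' → reject
  '0' → reject
  '1000' → reject
  '1010' → accept
State roles: A=zero 1's; B=two 1's; C=one 1; D=≥ three 1's (dead)
All binary strings containing exactly two 1's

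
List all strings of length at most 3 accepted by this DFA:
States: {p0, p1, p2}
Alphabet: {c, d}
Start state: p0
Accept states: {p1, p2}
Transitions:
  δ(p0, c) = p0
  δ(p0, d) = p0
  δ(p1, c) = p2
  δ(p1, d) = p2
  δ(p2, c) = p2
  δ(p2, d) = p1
None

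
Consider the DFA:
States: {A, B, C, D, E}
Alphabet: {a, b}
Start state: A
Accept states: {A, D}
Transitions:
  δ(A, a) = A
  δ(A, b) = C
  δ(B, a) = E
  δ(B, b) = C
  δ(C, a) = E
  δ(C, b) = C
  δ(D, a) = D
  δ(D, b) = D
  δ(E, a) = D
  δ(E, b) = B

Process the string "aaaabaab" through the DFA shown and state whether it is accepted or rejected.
Processing string "aaaabaab":
  A --a--> A
  A --a--> A
  A --a--> A
  A --a--> A
  A --b--> C
  C --a--> E
  E --a--> D
  D --b--> D
Final state: D
Accept states: {A, D}
Yes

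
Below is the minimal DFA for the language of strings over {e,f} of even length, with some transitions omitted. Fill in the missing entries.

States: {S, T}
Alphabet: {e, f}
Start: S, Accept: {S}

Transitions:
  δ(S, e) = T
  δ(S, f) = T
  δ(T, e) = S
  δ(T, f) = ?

From the language and accept set, identify what each state tracks — S: even length so far; T: odd length so far.
Each missing δ(q, a) is the state matching the new tracked value after reading a.
δ(T, f) = S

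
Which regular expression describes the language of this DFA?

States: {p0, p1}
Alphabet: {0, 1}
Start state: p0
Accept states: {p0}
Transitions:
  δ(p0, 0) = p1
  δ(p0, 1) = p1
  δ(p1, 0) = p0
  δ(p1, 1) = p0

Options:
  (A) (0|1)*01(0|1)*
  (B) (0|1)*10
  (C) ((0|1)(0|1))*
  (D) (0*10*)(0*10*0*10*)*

Check each option against the DFA on short strings; one disagreement eliminates an option:
  (A) (0|1)*01(0|1)*: on ε the DFA stays in p0 and accepts (p0 ∈ Accept), but the regex does not match it → eliminate
  (B) (0|1)*10: on ε the DFA stays in p0 and accepts (p0 ∈ Accept), but the regex does not match it → eliminate
  (C) ((0|1)(0|1))*: agrees with the DFA on every string of length ≤ 6
  (D) (0*10*)(0*10*0*10*)*: on ε the DFA stays in p0 and accepts (p0 ∈ Accept), but the regex does not match it → eliminate
Only (C) is consistent with the DFA.
(C) ((0|1)(0|1))*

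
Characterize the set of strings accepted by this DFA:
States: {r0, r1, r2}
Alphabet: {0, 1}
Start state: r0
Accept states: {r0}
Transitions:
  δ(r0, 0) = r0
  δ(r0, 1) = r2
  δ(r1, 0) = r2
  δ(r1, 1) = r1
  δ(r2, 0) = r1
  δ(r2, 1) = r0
Testing a few strings:
  '01' → reject
  '10' → reject
  '1111' → accept
  '011' → accept
State roles: r0=value ≡ 0 (mod 3); r1=value ≡ 2 (mod 3); r2=value ≡ 1 (mod 3)
All binary strings representing a multiple of 3 (read in base 2; leading zeros allowed and ε counts as 0)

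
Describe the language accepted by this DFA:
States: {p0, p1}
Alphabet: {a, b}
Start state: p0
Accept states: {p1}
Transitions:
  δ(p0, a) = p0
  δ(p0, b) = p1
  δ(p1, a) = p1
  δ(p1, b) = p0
Testing a few strings:
  'ab' → accept
  'a' → reject
  'b' → accept
  'aab' → accept
State roles: p0=even number of b's so far; p1=odd number of b's so far
All strings over {a,b} with an odd number of b's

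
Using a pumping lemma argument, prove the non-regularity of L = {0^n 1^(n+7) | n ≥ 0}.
Assume L is regular with pumping length p. Idea: pumping the 0-block breaks the fixed offset of 7.
Choose s = 0^p 1^(p+7) ∈ L. By the pumping lemma, s = xyz with |xy| ≤ p, |y| > 0, so y = 0^k with k ≥ 1. Then xy²z = 0^(p+k) 1^(p+7). For this to be in L we would need p+7 = (p+k)+7, i.e. k = 0, contradicting k ≥ 1. So xy²z ∉ L.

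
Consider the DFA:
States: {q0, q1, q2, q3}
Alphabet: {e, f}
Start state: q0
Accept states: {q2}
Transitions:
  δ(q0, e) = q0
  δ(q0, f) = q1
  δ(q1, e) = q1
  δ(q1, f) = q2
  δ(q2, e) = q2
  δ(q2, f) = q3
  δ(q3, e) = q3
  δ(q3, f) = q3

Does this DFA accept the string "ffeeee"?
Processing string "ffeeee":
  q0 --f--> q1
  q1 --f--> q2
  q2 --e--> q2
  q2 --e--> q2
  q2 --e--> q2
  q2 --e--> q2
Final state: q2
Accept states: {q2}
Yes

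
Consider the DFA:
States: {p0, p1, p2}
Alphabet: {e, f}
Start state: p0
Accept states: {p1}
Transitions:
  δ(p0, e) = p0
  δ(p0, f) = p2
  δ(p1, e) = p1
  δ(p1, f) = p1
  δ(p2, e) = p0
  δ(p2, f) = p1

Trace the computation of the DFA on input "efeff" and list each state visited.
read 'e': p0 → p0
  read 'f': p0 → p2
  read 'e': p2 → p0
  read 'f': p0 → p2
  read 'f': p2 → p1
p0 -> p0 -> p2 -> p0 -> p2 -> p1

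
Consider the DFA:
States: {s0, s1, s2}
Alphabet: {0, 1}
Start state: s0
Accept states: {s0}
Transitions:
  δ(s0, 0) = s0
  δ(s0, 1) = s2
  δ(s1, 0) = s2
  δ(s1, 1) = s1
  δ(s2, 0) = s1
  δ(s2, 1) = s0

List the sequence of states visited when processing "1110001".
read '1': s0 → s2
  read '1': s2 → s0
  read '1': s0 → s2
  read '0': s2 → s1
  read '0': s1 → s2
  read '0': s2 → s1
  read '1': s1 → s1
s0 -> s2 -> s0 -> s2 -> s1 -> s2 -> s1 -> s1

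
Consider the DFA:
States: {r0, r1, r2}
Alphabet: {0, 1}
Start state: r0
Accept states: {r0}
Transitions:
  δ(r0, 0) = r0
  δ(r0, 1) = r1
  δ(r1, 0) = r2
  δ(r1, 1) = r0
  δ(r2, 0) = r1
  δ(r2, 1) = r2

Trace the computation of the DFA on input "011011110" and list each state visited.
read '0': r0 → r0
  read '1': r0 → r1
  read '1': r1 → r0
  read '0': r0 → r0
  read '1': r0 → r1
  read '1': r1 → r0
  read '1': r0 → r1
  read '1': r1 → r0
  read '0': r0 → r0
r0 -> r0 -> r1 -> r0 -> r0 -> r1 -> r0 -> r1 -> r0 -> r0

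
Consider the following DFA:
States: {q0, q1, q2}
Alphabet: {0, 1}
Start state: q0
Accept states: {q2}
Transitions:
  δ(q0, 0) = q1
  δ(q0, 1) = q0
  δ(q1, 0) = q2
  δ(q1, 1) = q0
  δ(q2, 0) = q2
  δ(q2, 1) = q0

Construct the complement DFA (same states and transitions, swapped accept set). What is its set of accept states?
Complement accept states = All states \ Original accept states
= {q0, q1, q2} \ {q2}
{q0, q1}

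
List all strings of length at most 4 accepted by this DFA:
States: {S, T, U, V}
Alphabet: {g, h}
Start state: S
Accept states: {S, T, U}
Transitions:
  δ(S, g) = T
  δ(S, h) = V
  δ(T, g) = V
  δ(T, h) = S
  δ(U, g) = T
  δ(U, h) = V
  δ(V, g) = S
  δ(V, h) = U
ε, g, gh, hg, hh, ggg, ggh, ghg, hgg, hhg, gggg, gghg, ghgh, ghhg, ghhh, hggh, hghg, hghh, hhgh, hhhg, hhhh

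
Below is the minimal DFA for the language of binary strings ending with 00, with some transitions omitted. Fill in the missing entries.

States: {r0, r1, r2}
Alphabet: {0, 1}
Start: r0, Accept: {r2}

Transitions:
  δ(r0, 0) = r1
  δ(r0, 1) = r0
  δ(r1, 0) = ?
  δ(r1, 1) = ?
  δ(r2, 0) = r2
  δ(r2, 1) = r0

From the language and accept set, identify what each state tracks — r0: last symbol not 0; r1: one trailing 0; r2: two trailing 0's.
Each missing δ(q, a) is the state matching the new tracked value after reading a.
δ(r1, 0) = r2; δ(r1, 1) = r0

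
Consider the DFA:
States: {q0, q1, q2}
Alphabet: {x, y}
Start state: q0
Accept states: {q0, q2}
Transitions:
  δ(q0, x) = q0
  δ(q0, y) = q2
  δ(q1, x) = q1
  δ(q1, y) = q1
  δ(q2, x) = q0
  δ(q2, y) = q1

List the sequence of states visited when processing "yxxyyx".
read 'y': q0 → q2
  read 'x': q2 → q0
  read 'x': q0 → q0
  read 'y': q0 → q2
  read 'y': q2 → q1
  read 'x': q1 → q1
q0 -> q2 -> q0 -> q0 -> q2 -> q1 -> q1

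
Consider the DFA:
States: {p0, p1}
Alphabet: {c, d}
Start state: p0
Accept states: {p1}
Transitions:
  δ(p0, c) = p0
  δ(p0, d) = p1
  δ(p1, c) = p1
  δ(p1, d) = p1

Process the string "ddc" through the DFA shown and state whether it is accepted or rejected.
Processing string "ddc":
  p0 --d--> p1
  p1 --d--> p1
  p1 --c--> p1
Final state: p1
Accept states: {p1}
Yes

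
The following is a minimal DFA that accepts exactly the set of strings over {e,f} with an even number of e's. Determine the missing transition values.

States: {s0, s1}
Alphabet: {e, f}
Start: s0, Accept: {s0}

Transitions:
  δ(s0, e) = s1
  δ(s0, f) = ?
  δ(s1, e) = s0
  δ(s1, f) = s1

From the language and accept set, identify what each state tracks — s0: even number of e's so far; s1: odd number of e's so far.
Each missing δ(q, a) is the state matching the new tracked value after reading a.
δ(s0, f) = s0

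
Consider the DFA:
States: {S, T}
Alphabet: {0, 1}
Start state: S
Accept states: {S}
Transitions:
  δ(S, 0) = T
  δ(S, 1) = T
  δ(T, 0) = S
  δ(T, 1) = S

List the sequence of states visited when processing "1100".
read '1': S → T
  read '1': T → S
  read '0': S → T
  read '0': T → S
S -> T -> S -> T -> S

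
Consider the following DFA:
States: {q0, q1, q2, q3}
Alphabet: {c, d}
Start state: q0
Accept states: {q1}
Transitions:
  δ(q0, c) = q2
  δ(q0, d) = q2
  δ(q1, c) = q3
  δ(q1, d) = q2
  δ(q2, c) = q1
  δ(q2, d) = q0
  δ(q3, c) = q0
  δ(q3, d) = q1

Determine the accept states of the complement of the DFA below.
Complement accept states = All states \ Original accept states
= {q0, q1, q2, q3} \ {q1}
{q0, q2, q3}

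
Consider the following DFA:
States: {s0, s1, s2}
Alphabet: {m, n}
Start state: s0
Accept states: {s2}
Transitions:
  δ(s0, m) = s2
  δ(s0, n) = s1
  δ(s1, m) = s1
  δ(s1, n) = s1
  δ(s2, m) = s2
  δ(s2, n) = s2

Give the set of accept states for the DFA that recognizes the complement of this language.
Complement accept states = All states \ Original accept states
= {s0, s1, s2} \ {s2}
{s0, s1}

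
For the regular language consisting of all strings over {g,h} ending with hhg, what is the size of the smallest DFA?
By Myhill–Nerode, count the distinguishable equivalence classes: 4 classes — one per longest suffix of the input that is a prefix of 'hhg' (lengths 0 through 3); only the length-3 class is accepting.
4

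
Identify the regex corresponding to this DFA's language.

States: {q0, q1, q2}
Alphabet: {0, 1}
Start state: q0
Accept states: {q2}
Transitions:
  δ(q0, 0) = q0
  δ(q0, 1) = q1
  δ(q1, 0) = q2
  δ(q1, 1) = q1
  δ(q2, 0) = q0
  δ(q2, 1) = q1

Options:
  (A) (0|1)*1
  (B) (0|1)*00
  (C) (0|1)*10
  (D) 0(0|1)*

Check each option against the DFA on short strings; one disagreement eliminates an option:
  (A) (0|1)*1: on '1' the DFA goes q0 → q1 and rejects (q1 ∉ Accept), but the regex matches it → eliminate
  (B) (0|1)*00: on '00' the DFA goes q0 → q0 → q0 and rejects (q0 ∉ Accept), but the regex matches it → eliminate
  (C) (0|1)*10: agrees with the DFA on every string of length ≤ 6
  (D) 0(0|1)*: on '0' the DFA goes q0 → q0 and rejects (q0 ∉ Accept), but the regex matches it → eliminate
Only (C) is consistent with the DFA.
(C) (0|1)*10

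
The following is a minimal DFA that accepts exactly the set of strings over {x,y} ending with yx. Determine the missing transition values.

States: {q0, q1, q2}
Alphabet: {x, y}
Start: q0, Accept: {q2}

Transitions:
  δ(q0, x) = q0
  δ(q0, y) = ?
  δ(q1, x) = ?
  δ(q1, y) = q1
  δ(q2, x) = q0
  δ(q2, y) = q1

From the language and accept set, identify what each state tracks — q0: no suffix match; q1: one trailing y; q2: suffix is yx.
Each missing δ(q, a) is the state matching the new tracked value after reading a.
δ(q0, y) = q1; δ(q1, x) = q2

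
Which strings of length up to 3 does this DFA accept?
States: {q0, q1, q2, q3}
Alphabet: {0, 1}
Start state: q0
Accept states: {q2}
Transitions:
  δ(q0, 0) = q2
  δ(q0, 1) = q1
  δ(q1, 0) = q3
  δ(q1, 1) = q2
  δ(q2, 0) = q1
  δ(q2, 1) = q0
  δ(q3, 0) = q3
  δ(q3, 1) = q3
0, 11, 001, 010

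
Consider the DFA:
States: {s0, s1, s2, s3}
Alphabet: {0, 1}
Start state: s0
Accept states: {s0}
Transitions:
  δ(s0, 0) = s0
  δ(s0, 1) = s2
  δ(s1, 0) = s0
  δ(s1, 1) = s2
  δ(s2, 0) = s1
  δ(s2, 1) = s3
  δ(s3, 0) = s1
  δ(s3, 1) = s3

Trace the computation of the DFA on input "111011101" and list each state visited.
read '1': s0 → s2
  read '1': s2 → s3
  read '1': s3 → s3
  read '0': s3 → s1
  read '1': s1 → s2
  read '1': s2 → s3
  read '1': s3 → s3
  read '0': s3 → s1
  read '1': s1 → s2
s0 -> s2 -> s3 -> s3 -> s1 -> s2 -> s3 -> s3 -> s1 -> s2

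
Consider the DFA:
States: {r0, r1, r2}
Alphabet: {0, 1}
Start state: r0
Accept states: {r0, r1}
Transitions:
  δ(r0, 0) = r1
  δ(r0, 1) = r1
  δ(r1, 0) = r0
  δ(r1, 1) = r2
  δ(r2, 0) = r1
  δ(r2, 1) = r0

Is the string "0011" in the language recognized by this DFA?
Processing string "0011":
  r0 --0--> r1
  r1 --0--> r0
  r0 --1--> r1
  r1 --1--> r2
Final state: r2
Accept states: {r0, r1}
No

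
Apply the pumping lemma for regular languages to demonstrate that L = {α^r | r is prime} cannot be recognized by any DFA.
Assume L is regular with pumping length p. Idea: pumping by a suitable count produces a composite length.
Let q be a prime with q ≥ p and choose s = α^q ∈ L. By the pumping lemma, s = xyz with |xy| ≤ p, |y| = k ≥ 1. Take i = q+1: |xy^(q+1)z| = q + q·k = q(1+k). Since q ≥ 2 and 1+k ≥ 2, q(1+k) is composite, so xy^(q+1)z ∉ L.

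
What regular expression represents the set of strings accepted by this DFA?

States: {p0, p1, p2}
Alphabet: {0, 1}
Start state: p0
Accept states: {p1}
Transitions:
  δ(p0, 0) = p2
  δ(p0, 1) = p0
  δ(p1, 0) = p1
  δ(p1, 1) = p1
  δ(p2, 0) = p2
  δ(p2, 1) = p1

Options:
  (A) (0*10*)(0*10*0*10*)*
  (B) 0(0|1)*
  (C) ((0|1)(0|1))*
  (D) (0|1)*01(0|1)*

Check each option against the DFA on short strings; one disagreement eliminates an option:
  (A) (0*10*)(0*10*0*10*)*: on '1' the DFA goes p0 → p0 and rejects (p0 ∉ Accept), but the regex matches it → eliminate
  (B) 0(0|1)*: on '0' the DFA goes p0 → p2 and rejects (p2 ∉ Accept), but the regex matches it → eliminate
  (C) ((0|1)(0|1))*: on ε the DFA stays in p0 and rejects (p0 ∉ Accept), but the regex matches it → eliminate
  (D) (0|1)*01(0|1)*: agrees with the DFA on every string of length ≤ 6
Only (D) is consistent with the DFA.
(D) (0|1)*01(0|1)*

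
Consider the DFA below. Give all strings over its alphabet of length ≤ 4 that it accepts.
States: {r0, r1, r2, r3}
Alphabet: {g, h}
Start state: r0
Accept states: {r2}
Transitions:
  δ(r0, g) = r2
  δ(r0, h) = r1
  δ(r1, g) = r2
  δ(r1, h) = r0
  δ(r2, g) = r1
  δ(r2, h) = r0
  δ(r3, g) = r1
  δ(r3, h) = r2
g, hg, ggg, ghg, hhg, gghg, ghhg, hggg, hghg, hhhg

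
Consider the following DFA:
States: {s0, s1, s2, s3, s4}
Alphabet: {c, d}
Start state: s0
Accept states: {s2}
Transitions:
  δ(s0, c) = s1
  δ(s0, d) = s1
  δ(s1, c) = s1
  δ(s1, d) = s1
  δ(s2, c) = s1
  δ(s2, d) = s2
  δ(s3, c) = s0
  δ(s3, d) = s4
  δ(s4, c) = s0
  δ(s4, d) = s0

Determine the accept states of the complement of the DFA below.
Complement accept states = All states \ Original accept states
= {s0, s1, s2, s3, s4} \ {s2}
{s0, s1, s3, s4}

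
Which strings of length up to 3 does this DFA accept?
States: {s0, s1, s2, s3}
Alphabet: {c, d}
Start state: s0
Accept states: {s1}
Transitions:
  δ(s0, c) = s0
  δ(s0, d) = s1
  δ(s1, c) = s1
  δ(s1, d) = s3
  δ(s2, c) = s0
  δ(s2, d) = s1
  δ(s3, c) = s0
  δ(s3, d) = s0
d, cd, dc, ccd, cdc, dcc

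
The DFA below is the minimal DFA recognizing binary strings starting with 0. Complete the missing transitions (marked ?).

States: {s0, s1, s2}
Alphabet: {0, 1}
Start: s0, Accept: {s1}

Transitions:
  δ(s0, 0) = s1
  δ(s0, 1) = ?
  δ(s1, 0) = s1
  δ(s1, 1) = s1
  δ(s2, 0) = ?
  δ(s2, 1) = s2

From the language and accept set, identify what each state tracks — s0: no input read; s1: started with 0; s2: started with 1 (dead).
Each missing δ(q, a) is the state matching the new tracked value after reading a.
δ(s0, 1) = s2; δ(s2, 0) = s2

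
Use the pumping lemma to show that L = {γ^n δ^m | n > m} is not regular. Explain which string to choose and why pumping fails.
Assume L is regular with pumping length p. Idea: pumping down the γ-block drops the γ-count to at most the δ-count.
Choose s = γ^(p+1) δ^p ∈ L (|s| = 2p+1 ≥ p). By the pumping lemma, s = xyz with |xy| ≤ p, |y| > 0, so y = γ^k with k ≥ 1. Take i = 0: xz = γ^(p+1−k) δ^p. Since k ≥ 1, p+1−k ≤ p, so the number of γ's is no longer strictly greater than the number of δ's, hence xz ∉ L.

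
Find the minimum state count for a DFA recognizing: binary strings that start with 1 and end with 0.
By Myhill–Nerode, count the distinguishable equivalence classes: four classes — empty / starts-1-ends-1 / starts-1-ends-0 / starts-0 (dead).
4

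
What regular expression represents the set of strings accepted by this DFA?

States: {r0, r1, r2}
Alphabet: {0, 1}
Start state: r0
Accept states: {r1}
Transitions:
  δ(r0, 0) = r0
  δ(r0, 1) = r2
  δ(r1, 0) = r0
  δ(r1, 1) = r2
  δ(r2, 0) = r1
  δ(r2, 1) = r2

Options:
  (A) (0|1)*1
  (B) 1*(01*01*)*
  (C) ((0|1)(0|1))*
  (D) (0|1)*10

Check each option against the DFA on short strings; one disagreement eliminates an option:
  (A) (0|1)*1: on '1' the DFA goes r0 → r2 and rejects (r2 ∉ Accept), but the regex matches it → eliminate
  (B) 1*(01*01*)*: on ε the DFA stays in r0 and rejects (r0 ∉ Accept), but the regex matches it → eliminate
  (C) ((0|1)(0|1))*: on ε the DFA stays in r0 and rejects (r0 ∉ Accept), but the regex matches it → eliminate
  (D) (0|1)*10: agrees with the DFA on every string of length ≤ 6
Only (D) is consistent with the DFA.
(D) (0|1)*10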